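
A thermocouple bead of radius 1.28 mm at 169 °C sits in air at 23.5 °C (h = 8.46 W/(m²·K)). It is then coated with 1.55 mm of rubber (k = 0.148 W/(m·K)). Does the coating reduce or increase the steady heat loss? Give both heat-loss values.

increases: 0.0253 → 0.104 W

Critical radius for a sphere: r_cr = 2k/h = 0.0350 m = 3.50 cm.
Outer radius after coating: r₂ = 0.00128 + 0.00155 = 0.00283 m.
Since r₁ < r_cr and r₂ ≤ r_cr, the coating moves toward the maximum at r_cr — heat loss rises.
Bare: R = 1/(4πr₁²h) = 5741 K/W; Q = 145.5/5741 = 0.0253 W.
Coated: R = R_cond + R_conv = 1405 K/W; Q = 145.5/1405 = 0.104 W.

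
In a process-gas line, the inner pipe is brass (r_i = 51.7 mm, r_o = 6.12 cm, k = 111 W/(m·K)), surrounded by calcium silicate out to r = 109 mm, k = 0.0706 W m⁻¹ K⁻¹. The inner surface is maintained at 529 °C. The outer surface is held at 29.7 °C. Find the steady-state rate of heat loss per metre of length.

Q' = 384 W/m

Treat each layer as a resistance in series:
  R'_brass = ln(0.0612/0.0517)/(2πk) = 0.1687/(2π·111) = 2.419×10^-4 m·K/W
  R'_calcium silicate = ln(0.109/0.0612)/(2πk) = 0.5772/(2π·0.0706) = 1.301 m·K/W
ΣR = 2.419×10^-4 + 1.301 = 1.301 m·K/W
Q' = ΔT/ΣR = (529 °C − 29.7 °C)/1.301 = 384 W/m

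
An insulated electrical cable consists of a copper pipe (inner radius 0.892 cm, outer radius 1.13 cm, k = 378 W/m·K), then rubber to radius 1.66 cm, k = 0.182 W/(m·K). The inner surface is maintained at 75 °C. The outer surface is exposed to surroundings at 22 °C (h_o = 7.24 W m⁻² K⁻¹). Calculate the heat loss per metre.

Q' = 31.9 W/m

Series thermal resistances, inner to outer:
  R'_copper = ln(0.0113/0.00892)/(2πk) = 0.2365/(2π·378) = 9.958×10^-5 m·K/W
  R'_rubber = ln(0.0166/0.0113)/(2πk) = 0.3846/(2π·0.182) = 0.3363 m·K/W
  R'_conv,out = 1/(2πr h) = 1/(2π·0.0166·7.24) = 1.324 m·K/W
ΣR = 9.958×10^-5 + 0.3363 + 1.324 = 1.660 m·K/W
Q' = ΔT/ΣR = (75 °C − 22 °C)/1.660 = 31.9 W/m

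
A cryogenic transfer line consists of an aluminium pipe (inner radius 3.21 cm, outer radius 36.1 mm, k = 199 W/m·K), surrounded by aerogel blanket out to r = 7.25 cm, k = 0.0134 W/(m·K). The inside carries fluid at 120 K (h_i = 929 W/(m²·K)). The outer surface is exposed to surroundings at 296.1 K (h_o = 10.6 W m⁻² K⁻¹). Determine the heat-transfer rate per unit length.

Series thermal resistances, inner to outer:
  R'_conv,in = 1/(2πr h) = 1/(2π·0.0321·929) = 0.005337 m·K/W
  R'_aluminium = ln(0.0361/0.0321)/(2πk) = 0.1174/(2π·199) = 9.392×10^-5 m·K/W
  R'_aerogel blanket = ln(0.0725/0.0361)/(2πk) = 0.6973/(2π·0.0134) = 8.282 m·K/W
  R'_conv,out = 1/(2πr h) = 1/(2π·0.0725·10.6) = 0.2071 m·K/W
ΣR = 0.005337 + 9.392×10^-5 + 8.282 + 0.2071 = 8.495 m·K/W
Q' = ΔT/ΣR = (120 K − 296.1 K)/8.495 = -20.7 W/m
(Negative Q' ⇒ heat flows inward; heat gain = 20.7 W/m.)

Q' = 20.7 W/m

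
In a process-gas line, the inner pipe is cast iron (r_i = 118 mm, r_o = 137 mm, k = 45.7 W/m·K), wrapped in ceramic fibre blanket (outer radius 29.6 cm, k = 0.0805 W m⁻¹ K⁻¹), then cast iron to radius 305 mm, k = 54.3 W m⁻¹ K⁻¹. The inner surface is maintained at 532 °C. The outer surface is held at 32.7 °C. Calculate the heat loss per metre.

Treat each layer as a resistance in series:
  R'_cast iron = ln(0.137/0.118)/(2πk) = 0.1493/(2π·45.7) = 5.199×10^-4 m·K/W
  R'_ceramic fibre blanket = ln(0.296/0.137)/(2πk) = 0.7704/(2π·0.0805) = 1.523 m·K/W
  R'_cast iron = ln(0.305/0.296)/(2πk) = 0.02995/(2π·54.3) = 8.779×10^-5 m·K/W
ΣR = 5.199×10^-4 + 1.523 + 8.779×10^-5 = 1.524 m·K/W
Q' = ΔT/ΣR = (532 °C − 32.7 °C)/1.524 = 328 W/m

Q' = 328 W/m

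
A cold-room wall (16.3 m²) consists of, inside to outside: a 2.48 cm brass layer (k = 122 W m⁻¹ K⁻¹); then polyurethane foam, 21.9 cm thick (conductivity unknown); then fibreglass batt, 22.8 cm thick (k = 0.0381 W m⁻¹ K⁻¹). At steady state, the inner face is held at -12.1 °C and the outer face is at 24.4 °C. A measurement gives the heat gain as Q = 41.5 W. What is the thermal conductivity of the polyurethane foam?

k = 0.0262 W/m·K

ΣR = ΔT/Q = |-12.1 − 24.4|/41.5 = 0.8795 K/W
Known resistances:
  R_brass = L/(kA) = 0.0248/(122·16.3) = 1.247×10^-5 K/W
  R_fibreglass batt = L/(kA) = 0.228/(0.0381·16.3) = 0.3671 K/W
R_polyurethane foam = ΣR − ΣR_known = 0.8795 − 0.3671 = 0.5124 K/W
L/(kA) = 0.5124 ⇒ k = 0.219/(0.5124·16.3) = 0.0262 W/m·K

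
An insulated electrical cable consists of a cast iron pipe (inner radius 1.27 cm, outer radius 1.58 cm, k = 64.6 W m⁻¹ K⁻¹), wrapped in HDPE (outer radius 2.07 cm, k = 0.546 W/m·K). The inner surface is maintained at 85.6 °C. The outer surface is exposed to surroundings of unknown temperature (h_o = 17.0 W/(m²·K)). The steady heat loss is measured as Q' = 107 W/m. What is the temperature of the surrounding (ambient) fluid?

T_out = 28.7 °C

Sum the resistances:
  R'_cast iron = ln(0.0158/0.0127)/(2πk) = 0.2184/(2π·64.6) = 5.381×10^-4 m·K/W
  R'_HDPE = ln(0.0207/0.0158)/(2πk) = 0.2701/(2π·0.546) = 0.07874 m·K/W
  R'_conv,out = 1/(2πr h) = 1/(2π·0.0207·17.0) = 0.4523 m·K/W
ΣR = 0.5316 m·K/W
ΔT = Q'·ΣR = 107 × 0.5316 = 56.88 K
Heat flows outward, so T_out = T_in − ΔT = 85.6 − 56.88 = 28.7 °C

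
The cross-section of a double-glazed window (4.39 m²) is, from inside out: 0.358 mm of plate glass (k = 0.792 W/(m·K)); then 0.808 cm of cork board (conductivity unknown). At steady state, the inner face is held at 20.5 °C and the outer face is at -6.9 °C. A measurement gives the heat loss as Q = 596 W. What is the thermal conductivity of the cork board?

ΣR = ΔT/Q = |20.5 − -6.9|/596 = 0.04597 K/W
Known resistances:
  R_plate glass = L/(kA) = 3.58×10^-4/(0.792·4.39) = 1.030×10^-4 K/W
R_cork board = ΣR − ΣR_known = 0.04597 − 1.030×10^-4 = 0.04587 K/W
L/(kA) = 0.04587 ⇒ k = 0.00808/(0.04587·4.39) = 0.0401 W/m·K

k = 0.0401 W/m·K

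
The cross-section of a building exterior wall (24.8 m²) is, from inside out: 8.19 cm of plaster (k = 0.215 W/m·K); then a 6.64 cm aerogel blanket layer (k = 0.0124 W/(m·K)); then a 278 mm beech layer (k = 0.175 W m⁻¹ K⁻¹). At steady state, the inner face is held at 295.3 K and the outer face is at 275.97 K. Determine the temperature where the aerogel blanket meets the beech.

T = 280.16 K

Resistance network (inner→outer):
  R_plaster = L/(kA) = 0.0819/(0.215·24.8) = 0.01536 K/W
  R_aerogel blanket = L/(kA) = 0.0664/(0.0124·24.8) = 0.2159 K/W
  R_beech = L/(kA) = 0.278/(0.175·24.8) = 0.06406 K/W
ΣR = 0.01536 + 0.2159 + 0.06406 = 0.2953 K/W
Q = ΔT/ΣR = (295.3 K − 275.97 K)/0.2953 = 65.46 W
From the inner boundary to the aerogel blanket/beech interface, ΣR_partial = 0.2313 K/W.
T_interface = T_in − Q·ΣR_partial = 295.3 K − (65.46)(0.2313) = 280.16 K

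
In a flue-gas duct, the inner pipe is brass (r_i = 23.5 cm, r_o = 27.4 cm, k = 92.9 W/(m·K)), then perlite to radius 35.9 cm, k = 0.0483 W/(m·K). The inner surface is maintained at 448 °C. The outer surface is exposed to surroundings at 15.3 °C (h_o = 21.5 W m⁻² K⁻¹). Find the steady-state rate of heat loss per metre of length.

Q' = 475 W/m

Treat each layer as a resistance in series:
  R'_brass = ln(0.274/0.235)/(2πk) = 0.1535/(2π·92.9) = 2.630×10^-4 m·K/W
  R'_perlite = ln(0.359/0.274)/(2πk) = 0.2702/(2π·0.0483) = 0.8903 m·K/W
  R'_conv,out = 1/(2πr h) = 1/(2π·0.359·21.5) = 0.02062 m·K/W
ΣR = 2.630×10^-4 + 0.8903 + 0.02062 = 0.9112 m·K/W
Q' = ΔT/ΣR = (448 °C − 15.3 °C)/0.9112 = 475 W/m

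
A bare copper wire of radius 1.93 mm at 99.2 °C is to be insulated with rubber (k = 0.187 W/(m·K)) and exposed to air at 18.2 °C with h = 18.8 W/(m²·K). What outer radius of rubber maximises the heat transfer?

r_cr = 0.995 cm

For a cylinder, r_cr = k_ins/h = 0.187/18.8 = 0.00995 m = 0.995 cm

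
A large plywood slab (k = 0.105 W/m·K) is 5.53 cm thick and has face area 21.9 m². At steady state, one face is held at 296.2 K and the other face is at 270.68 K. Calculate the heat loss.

Q = 1060 W

Q = kA·ΔT/L = 0.105 × 21.9 × |296.2 K − 270.68 K| / 0.0553 = 1060 W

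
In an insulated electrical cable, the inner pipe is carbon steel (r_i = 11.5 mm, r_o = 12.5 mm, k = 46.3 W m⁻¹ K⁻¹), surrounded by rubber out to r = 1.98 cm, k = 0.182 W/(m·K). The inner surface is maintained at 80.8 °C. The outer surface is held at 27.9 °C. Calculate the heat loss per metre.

Treat each layer as a resistance in series:
  R'_carbon steel = ln(0.0125/0.0115)/(2πk) = 0.08338/(2π·46.3) = 2.866×10^-4 m·K/W
  R'_rubber = ln(0.0198/0.0125)/(2πk) = 0.4600/(2π·0.182) = 0.4022 m·K/W
ΣR = 2.866×10^-4 + 0.4022 = 0.4025 m·K/W
Q' = ΔT/ΣR = (80.8 °C − 27.9 °C)/0.4025 = 131 W/m

Q' = 131 W/m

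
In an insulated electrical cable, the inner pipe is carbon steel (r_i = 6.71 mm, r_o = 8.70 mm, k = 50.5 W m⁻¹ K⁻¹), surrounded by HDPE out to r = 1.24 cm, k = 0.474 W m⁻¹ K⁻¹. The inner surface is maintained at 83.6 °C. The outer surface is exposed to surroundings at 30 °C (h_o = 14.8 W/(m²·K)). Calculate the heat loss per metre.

Q' = 54.3 W/m

Resistance network (inner→outer):
  R'_carbon steel = ln(0.00870/0.00671)/(2πk) = 0.2597/(2π·50.5) = 8.185×10^-4 m·K/W
  R'_HDPE = ln(0.0124/0.00870)/(2πk) = 0.3544/(2π·0.474) = 0.1190 m·K/W
  R'_conv,out = 1/(2πr h) = 1/(2π·0.0124·14.8) = 0.8672 m·K/W
ΣR = 8.185×10^-4 + 0.1190 + 0.8672 = 0.9870 m·K/W
Q' = ΔT/ΣR = (83.6 °C − 30 °C)/0.9870 = 54.3 W/m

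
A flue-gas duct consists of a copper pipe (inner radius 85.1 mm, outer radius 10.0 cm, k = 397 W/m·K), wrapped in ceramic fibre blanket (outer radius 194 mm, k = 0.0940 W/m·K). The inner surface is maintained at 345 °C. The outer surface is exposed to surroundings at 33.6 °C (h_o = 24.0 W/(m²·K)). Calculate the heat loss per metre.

Series thermal resistances, inner to outer:
  R'_copper = ln(0.100/0.0851)/(2πk) = 0.1613/(2π·397) = 6.468×10^-5 m·K/W
  R'_ceramic fibre blanket = ln(0.194/0.100)/(2πk) = 0.6627/(2π·0.0940) = 1.122 m·K/W
  R'_conv,out = 1/(2πr h) = 1/(2π·0.194·24.0) = 0.03418 m·K/W
ΣR = 6.468×10^-5 + 1.122 + 0.03418 = 1.156 m·K/W
Q' = ΔT/ΣR = (345 °C − 33.6 °C)/1.156 = 269 W/m

Q' = 269 W/m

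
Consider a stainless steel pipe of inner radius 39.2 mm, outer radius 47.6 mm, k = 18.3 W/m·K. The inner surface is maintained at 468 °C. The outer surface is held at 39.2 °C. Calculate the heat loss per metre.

Q' = 2πk·ΔT/ln(r₂/r₁) = 2π × 18.3 × 428.8 / ln(0.0476/0.0392) = 2.54×10^5 W/m

Q' = 254 kW/m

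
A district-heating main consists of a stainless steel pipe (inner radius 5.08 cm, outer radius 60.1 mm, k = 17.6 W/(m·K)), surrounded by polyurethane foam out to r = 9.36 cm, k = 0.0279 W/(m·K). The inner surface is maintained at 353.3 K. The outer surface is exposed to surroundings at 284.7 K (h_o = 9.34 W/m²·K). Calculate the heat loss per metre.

Q' = 25.3 W/m

Series thermal resistances, inner to outer:
  R'_stainless steel = ln(0.0601/0.0508)/(2πk) = 0.1681/(2π·17.6) = 0.001520 m·K/W
  R'_polyurethane foam = ln(0.0936/0.0601)/(2πk) = 0.4430/(2π·0.0279) = 2.527 m·K/W
  R'_conv,out = 1/(2πr h) = 1/(2π·0.0936·9.34) = 0.1821 m·K/W
ΣR = 0.001520 + 2.527 + 0.1821 = 2.711 m·K/W
Q' = ΔT/ΣR = (353.3 K − 284.7 K)/2.711 = 25.3 W/m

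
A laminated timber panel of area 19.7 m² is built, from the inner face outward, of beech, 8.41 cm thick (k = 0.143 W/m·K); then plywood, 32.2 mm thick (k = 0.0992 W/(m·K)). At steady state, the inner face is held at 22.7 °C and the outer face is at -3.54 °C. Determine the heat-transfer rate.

Resistance network (inner→outer):
  R_beech = L/(kA) = 0.0841/(0.143·19.7) = 0.02985 K/W
  R_plywood = L/(kA) = 0.0322/(0.0992·19.7) = 0.01648 K/W
ΣR = 0.02985 + 0.01648 = 0.04633 K/W
Q = ΔT/ΣR = (22.7 °C − -3.54 °C)/0.04633 = 566 W

Q = 566 W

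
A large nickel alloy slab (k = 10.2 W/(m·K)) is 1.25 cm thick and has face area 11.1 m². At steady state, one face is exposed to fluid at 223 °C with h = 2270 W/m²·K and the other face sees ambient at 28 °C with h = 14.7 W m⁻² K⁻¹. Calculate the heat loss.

Q = 31100 W

Resistance network (inner→outer):
  R_conv,in = 1/(hA) = 1/(2270·11.1) = 3.969×10^-5 K/W
  R_nickel alloy = L/(kA) = 0.0125/(10.2·11.1) = 1.104×10^-4 K/W
  R_conv,out = 1/(hA) = 1/(14.7·11.1) = 0.006129 K/W
ΣR = 3.969×10^-5 + 1.104×10^-4 + 0.006129 = 0.006279 K/W
Q = ΔT/ΣR = (223 °C − 28 °C)/0.006279 = 31100 W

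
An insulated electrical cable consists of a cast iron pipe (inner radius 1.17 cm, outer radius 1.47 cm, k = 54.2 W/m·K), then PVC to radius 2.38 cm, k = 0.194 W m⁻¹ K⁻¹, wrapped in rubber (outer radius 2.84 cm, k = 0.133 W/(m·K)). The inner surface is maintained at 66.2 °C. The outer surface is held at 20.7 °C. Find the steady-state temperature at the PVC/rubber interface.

T = 36.5 °C

Treat each layer as a resistance in series:
  R'_cast iron = ln(0.0147/0.0117)/(2πk) = 0.2283/(2π·54.2) = 6.703×10^-4 m·K/W
  R'_PVC = ln(0.0238/0.0147)/(2πk) = 0.4818/(2π·0.194) = 0.3953 m·K/W
  R'_rubber = ln(0.0284/0.0238)/(2πk) = 0.1767/(2π·0.133) = 0.2115 m·K/W
ΣR = 6.703×10^-4 + 0.3953 + 0.2115 = 0.6075 m·K/W
Q' = ΔT/ΣR = (66.2 °C − 20.7 °C)/0.6075 = 74.90 W/m
From the inner boundary to the PVC/rubber interface, ΣR_partial = 0.3960 m·K/W.
T_interface = T_in − Q'·ΣR_partial = 66.2 °C − (74.90)(0.3960) = 36.5 °C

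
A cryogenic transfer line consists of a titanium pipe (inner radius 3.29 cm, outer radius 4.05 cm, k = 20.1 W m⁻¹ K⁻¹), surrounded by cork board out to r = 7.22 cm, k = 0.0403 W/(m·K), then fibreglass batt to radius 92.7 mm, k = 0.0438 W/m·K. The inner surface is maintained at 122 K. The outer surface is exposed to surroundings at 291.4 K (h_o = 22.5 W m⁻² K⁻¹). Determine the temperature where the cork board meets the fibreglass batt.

Series thermal resistances, inner to outer:
  R'_titanium = ln(0.0405/0.0329)/(2πk) = 0.2078/(2π·20.1) = 0.001646 m·K/W
  R'_cork board = ln(0.0722/0.0405)/(2πk) = 0.5781/(2π·0.0403) = 2.283 m·K/W
  R'_fibreglass batt = ln(0.0927/0.0722)/(2πk) = 0.2499/(2π·0.0438) = 0.9082 m·K/W
  R'_conv,out = 1/(2πr h) = 1/(2π·0.0927·22.5) = 0.07631 m·K/W
ΣR = 0.001646 + 2.283 + 0.9082 + 0.07631 = 3.269 m·K/W
Q' = ΔT/ΣR = (122 K − 291.4 K)/3.269 = -51.82 W/m
From the inner boundary to the cork board/fibreglass batt interface, ΣR_partial = 2.285 m·K/W.
T_interface = T_in − Q'·ΣR_partial = 122 K − (-51.82)(2.285) = 240.4 K

T = 240.4 K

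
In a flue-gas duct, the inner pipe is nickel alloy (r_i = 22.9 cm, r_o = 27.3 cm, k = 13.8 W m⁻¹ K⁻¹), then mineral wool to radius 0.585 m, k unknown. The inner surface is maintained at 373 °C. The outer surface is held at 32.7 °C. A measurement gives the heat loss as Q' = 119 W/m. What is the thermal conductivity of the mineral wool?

k = 0.0424 W/m·K

ΣR = ΔT/Q' = |373 − 32.7|/119 = 2.860 m·K/W
Known resistances:
  R'_nickel alloy = ln(0.273/0.229)/(2πk) = 0.1757/(2π·13.8) = 0.002027 m·K/W
R_mineral wool = ΣR − ΣR_known = 2.860 − 0.002027 = 2.858 m·K/W
ln(r₂/r₁)/(2πk) = 2.858 ⇒ k = 0.7621/(2π·2.858) = 0.0424 W/m·K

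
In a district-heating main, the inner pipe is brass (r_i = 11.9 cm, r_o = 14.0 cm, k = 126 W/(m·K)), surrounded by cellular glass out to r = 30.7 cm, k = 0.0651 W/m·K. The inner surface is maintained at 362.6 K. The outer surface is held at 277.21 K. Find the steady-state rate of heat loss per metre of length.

Treat each layer as a resistance in series:
  R'_brass = ln(0.140/0.119)/(2πk) = 0.1625/(2π·126) = 2.053×10^-4 m·K/W
  R'_cellular glass = ln(0.307/0.140)/(2πk) = 0.7852/(2π·0.0651) = 1.920 m·K/W
ΣR = 2.053×10^-4 + 1.920 = 1.920 m·K/W
Q' = ΔT/ΣR = (362.6 K − 277.21 K)/1.920 = 44.5 W/m

Q' = 44.5 W/m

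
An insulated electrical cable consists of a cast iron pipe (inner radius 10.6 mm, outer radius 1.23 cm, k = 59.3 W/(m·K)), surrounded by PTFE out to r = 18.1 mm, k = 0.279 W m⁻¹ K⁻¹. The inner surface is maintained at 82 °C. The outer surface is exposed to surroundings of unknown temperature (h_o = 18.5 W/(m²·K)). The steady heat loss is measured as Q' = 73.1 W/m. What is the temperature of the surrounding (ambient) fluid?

T_out = 31.1 °C

Sum the resistances:
  R'_cast iron = ln(0.0123/0.0106)/(2πk) = 0.1487/(2π·59.3) = 3.992×10^-4 m·K/W
  R'_PTFE = ln(0.0181/0.0123)/(2πk) = 0.3863/(2π·0.279) = 0.2204 m·K/W
  R'_conv,out = 1/(2πr h) = 1/(2π·0.0181·18.5) = 0.4753 m·K/W
ΣR = 0.6961 m·K/W
ΔT = Q'·ΣR = 73.1 × 0.6961 = 50.88 K
Heat flows outward, so T_out = T_in − ΔT = 82 − 50.88 = 31.1 °C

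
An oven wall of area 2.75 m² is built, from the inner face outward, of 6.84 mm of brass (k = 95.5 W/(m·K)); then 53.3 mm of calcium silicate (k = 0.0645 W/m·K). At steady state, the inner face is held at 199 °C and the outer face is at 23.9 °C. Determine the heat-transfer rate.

Q = 583 W

Treat each layer as a resistance in series:
  R_brass = L/(kA) = 0.00684/(95.5·2.75) = 2.604×10^-5 K/W
  R_calcium silicate = L/(kA) = 0.0533/(0.0645·2.75) = 0.3005 K/W
ΣR = 2.604×10^-5 + 0.3005 = 0.3005 K/W
Q = ΔT/ΣR = (199 °C − 23.9 °C)/0.3005 = 583 W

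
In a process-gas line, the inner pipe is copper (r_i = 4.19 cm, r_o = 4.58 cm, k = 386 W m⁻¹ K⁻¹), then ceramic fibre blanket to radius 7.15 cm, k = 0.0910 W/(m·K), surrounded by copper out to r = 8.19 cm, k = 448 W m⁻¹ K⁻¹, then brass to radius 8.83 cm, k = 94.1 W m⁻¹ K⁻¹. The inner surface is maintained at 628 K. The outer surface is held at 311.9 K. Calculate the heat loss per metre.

Q' = 406 W/m

Series thermal resistances, inner to outer:
  R'_copper = ln(0.0458/0.0419)/(2πk) = 0.08900/(2π·386) = 3.670×10^-5 m·K/W
  R'_ceramic fibre blanket = ln(0.0715/0.0458)/(2πk) = 0.4454/(2π·0.0910) = 0.7790 m·K/W
  R'_copper = ln(0.0819/0.0715)/(2πk) = 0.1358/(2π·448) = 4.824×10^-5 m·K/W
  R'_brass = ln(0.0883/0.0819)/(2πk) = 0.07524/(2π·94.1) = 1.273×10^-4 m·K/W
ΣR = 3.670×10^-5 + 0.7790 + 4.824×10^-5 + 1.273×10^-4 = 0.7792 m·K/W
Q' = ΔT/ΣR = (628 K − 311.9 K)/0.7792 = 406 W/m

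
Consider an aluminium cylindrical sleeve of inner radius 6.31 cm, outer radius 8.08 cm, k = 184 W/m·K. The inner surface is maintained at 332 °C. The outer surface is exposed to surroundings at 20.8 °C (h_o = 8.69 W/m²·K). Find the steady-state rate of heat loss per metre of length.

Treat each layer as a resistance in series:
  R'_aluminium = ln(0.0808/0.0631)/(2πk) = 0.2473/(2π·184) = 2.139×10^-4 m·K/W
  R'_conv,out = 1/(2πr h) = 1/(2π·0.0808·8.69) = 0.2267 m·K/W
ΣR = 2.139×10^-4 + 0.2267 = 0.2269 m·K/W
Q' = ΔT/ΣR = (332 °C − 20.8 °C)/0.2269 = 1370 W/m

Q' = 1370 W/m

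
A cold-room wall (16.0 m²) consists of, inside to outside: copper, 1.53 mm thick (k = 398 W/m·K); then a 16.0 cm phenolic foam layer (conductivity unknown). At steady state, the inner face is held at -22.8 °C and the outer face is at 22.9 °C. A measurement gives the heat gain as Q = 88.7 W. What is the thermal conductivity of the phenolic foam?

ΣR = ΔT/Q = |-22.8 − 22.9|/88.7 = 0.5152 K/W
Known resistances:
  R_copper = L/(kA) = 0.00153/(398·16.0) = 2.403×10^-7 K/W
R_phenolic foam = ΣR − ΣR_known = 0.5152 − 2.403×10^-7 = 0.5152 K/W
L/(kA) = 0.5152 ⇒ k = 0.160/(0.5152·16.0) = 0.0194 W/m·K

k = 0.0194 W/m·K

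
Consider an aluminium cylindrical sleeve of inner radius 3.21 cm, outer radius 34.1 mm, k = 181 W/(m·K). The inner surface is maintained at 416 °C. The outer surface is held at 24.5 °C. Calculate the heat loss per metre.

Q' = 2πk·ΔT/ln(r₂/r₁) = 2π × 181 × 391.5 / ln(0.0341/0.0321) = 7.37×10^6 W/m

Q' = 7370 kW/m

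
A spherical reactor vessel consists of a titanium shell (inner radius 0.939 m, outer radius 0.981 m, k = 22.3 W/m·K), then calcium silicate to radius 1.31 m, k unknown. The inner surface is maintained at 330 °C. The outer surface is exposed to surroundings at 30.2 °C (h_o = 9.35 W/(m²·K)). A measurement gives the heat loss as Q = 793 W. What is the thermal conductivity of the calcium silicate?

k = 0.0546 W/m·K

ΣR = ΔT/Q = |330 − 30.2|/793 = 0.3781 K/W
Known resistances:
  R_titanium = (1/0.939 − 1/0.981)/(4πk) = 0.04559/(4π·22.3) = 1.627×10^-4 K/W
  R_conv,out = 1/(4πr²h) = 1/(4π·1.31²·9.35) = 0.004959 K/W
R_calcium silicate = ΣR − ΣR_known = 0.3781 − 0.005122 = 0.3730 K/W
(1/r₁−1/r₂)/(4πk) = 0.3730 ⇒ k = 0.2560/(4π·0.3730) = 0.0546 W/m·K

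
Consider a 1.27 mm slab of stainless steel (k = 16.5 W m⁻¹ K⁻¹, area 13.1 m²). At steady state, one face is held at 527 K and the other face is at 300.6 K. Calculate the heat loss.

Q = 38500 kW

Q = kA·ΔT/L = 16.5 × 13.1 × |527 K − 300.6 K| / 0.00127 = 3.85×10^7 W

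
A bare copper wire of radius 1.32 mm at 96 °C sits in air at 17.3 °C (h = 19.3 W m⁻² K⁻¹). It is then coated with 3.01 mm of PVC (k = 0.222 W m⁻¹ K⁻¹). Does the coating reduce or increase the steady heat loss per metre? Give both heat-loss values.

Critical radius for a cylinder: r_cr = k/h = 0.0115 m = 1.15 cm.
Outer radius after coating: r₂ = 0.00132 + 0.00301 = 0.00433 m.
Since r₁ < r_cr and r₂ ≤ r_cr, the coating moves toward the maximum at r_cr — heat loss rises.
Bare: R = 1/(2πr₁h) = 6.247 m·K/W; Q = 78.7/6.247 = 12.6 W/m.
Coated: R = R_cond + R_conv = 2.756 m·K/W; Q = 78.7/2.756 = 28.6 W/m.

increases: 12.6 → 28.6 W/m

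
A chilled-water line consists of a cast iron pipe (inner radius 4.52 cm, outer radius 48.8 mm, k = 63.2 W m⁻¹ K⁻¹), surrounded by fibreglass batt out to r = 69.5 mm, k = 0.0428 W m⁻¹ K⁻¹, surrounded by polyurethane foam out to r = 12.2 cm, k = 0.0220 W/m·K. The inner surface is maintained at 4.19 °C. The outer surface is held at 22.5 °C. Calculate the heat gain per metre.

Series thermal resistances, inner to outer:
  R'_cast iron = ln(0.0488/0.0452)/(2πk) = 0.07663/(2π·63.2) = 1.930×10^-4 m·K/W
  R'_fibreglass batt = ln(0.0695/0.0488)/(2πk) = 0.3536/(2π·0.0428) = 1.315 m·K/W
  R'_polyurethane foam = ln(0.122/0.0695)/(2πk) = 0.5627/(2π·0.0220) = 4.071 m·K/W
ΣR = 1.930×10^-4 + 1.315 + 4.071 = 5.386 m·K/W
Q' = ΔT/ΣR = (4.19 °C − 22.5 °C)/5.386 = -3.40 W/m
(Negative Q' ⇒ heat flows inward; heat gain = 3.40 W/m.)

Q' = 3.40 W/m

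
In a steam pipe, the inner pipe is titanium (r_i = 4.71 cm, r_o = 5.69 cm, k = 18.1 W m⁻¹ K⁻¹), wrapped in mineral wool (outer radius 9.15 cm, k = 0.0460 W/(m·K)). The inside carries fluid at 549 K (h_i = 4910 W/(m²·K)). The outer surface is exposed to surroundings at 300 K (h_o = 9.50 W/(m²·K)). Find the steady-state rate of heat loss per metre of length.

Treat each layer as a resistance in series:
  R'_conv,in = 1/(2πr h) = 1/(2π·0.0471·4910) = 6.882×10^-4 m·K/W
  R'_titanium = ln(0.0569/0.0471)/(2πk) = 0.1890/(2π·18.1) = 0.001662 m·K/W
  R'_mineral wool = ln(0.0915/0.0569)/(2πk) = 0.4750/(2π·0.0460) = 1.644 m·K/W
  R'_conv,out = 1/(2πr h) = 1/(2π·0.0915·9.50) = 0.1831 m·K/W
ΣR = 6.882×10^-4 + 0.001662 + 1.644 + 0.1831 = 1.829 m·K/W
Q' = ΔT/ΣR = (549 K − 300 K)/1.829 = 136 W/m

Q' = 136 W/m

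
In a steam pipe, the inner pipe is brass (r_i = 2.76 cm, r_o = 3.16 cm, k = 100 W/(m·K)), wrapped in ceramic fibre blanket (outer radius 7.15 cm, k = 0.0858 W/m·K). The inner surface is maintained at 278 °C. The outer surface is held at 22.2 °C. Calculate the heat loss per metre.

Treat each layer as a resistance in series:
  R'_brass = ln(0.0316/0.0276)/(2πk) = 0.1353/(2π·100) = 2.154×10^-4 m·K/W
  R'_ceramic fibre blanket = ln(0.0715/0.0316)/(2πk) = 0.8165/(2π·0.0858) = 1.515 m·K/W
ΣR = 2.154×10^-4 + 1.515 = 1.515 m·K/W
Q' = ΔT/ΣR = (278 °C − 22.2 °C)/1.515 = 169 W/m

Q' = 169 W/m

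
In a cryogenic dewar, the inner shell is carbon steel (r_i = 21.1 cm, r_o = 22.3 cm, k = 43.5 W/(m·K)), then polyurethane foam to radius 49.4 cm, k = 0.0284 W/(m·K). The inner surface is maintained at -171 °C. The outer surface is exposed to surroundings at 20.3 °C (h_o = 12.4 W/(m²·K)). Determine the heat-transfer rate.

Series thermal resistances, inner to outer:
  R_carbon steel = (1/0.211 − 1/0.223)/(4πk) = 0.2550/(4π·43.5) = 4.665×10^-4 K/W
  R_polyurethane foam = (1/0.223 − 1/0.494)/(4πk) = 2.460/(4π·0.0284) = 6.893 K/W
  R_conv,out = 1/(4πr²h) = 1/(4π·0.494²·12.4) = 0.02630 K/W
ΣR = 4.665×10^-4 + 6.893 + 0.02630 = 6.920 K/W
Q = ΔT/ΣR = (-171 °C − 20.3 °C)/6.920 = -27.6 W
(Negative Q ⇒ heat flows inward; heat gain = 27.6 W.)

Q = 27.6 W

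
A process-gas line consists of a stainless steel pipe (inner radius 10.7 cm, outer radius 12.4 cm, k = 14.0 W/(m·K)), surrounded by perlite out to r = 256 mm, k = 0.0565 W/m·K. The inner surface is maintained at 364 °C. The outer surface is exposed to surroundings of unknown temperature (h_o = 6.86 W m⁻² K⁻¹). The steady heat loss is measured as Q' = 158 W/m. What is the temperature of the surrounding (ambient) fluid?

T_out = 26.8 °C

Series resistances:
  R'_stainless steel = ln(0.124/0.107)/(2πk) = 0.1475/(2π·14.0) = 0.001676 m·K/W
  R'_perlite = ln(0.256/0.124)/(2πk) = 0.7249/(2π·0.0565) = 2.042 m·K/W
  R'_conv,out = 1/(2πr h) = 1/(2π·0.256·6.86) = 0.09063 m·K/W
ΣR = 2.134 m·K/W
ΔT = Q'·ΣR = 158 × 2.134 = 337.2 K
Heat flows outward, so T_out = T_in − ΔT = 364 − 337.2 = 26.8 °C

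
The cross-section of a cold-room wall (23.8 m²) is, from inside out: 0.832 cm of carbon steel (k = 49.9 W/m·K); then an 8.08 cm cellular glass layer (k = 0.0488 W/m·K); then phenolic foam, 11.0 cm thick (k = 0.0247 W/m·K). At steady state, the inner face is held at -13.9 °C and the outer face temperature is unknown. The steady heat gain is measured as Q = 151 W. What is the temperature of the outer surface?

Series resistances:
  R_carbon steel = L/(kA) = 0.00832/(49.9·23.8) = 7.006×10^-6 K/W
  R_cellular glass = L/(kA) = 0.0808/(0.0488·23.8) = 0.06957 K/W
  R_phenolic foam = L/(kA) = 0.110/(0.0247·23.8) = 0.1871 K/W
ΣR = 0.2567 K/W
ΔT = Q·ΣR = 151 × 0.2567 = 38.76 K
Heat flows inward, so T_out = T_in + ΔT = -13.9 + 38.76 = 24.9 °C

T_out = 24.9 °C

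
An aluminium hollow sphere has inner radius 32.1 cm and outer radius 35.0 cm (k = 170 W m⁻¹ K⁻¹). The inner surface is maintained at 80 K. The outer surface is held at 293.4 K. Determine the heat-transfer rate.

Q = 1.77×10^6 W

Q = 4πk·ΔT/(1/r₁ − 1/r₂) = 4π × 170 × 213.4 / (1/0.321 − 1/0.350) = 1.77×10^6 W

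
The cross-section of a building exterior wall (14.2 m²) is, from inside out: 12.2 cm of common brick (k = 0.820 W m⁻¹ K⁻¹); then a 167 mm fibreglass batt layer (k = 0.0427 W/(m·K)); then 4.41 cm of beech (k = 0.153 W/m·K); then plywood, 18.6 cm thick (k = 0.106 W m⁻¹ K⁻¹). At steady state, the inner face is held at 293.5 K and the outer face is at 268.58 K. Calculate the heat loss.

Q = 58.0 W

Resistance network (inner→outer):
  R_common brick = L/(kA) = 0.122/(0.820·14.2) = 0.01048 K/W
  R_fibreglass batt = L/(kA) = 0.167/(0.0427·14.2) = 0.2754 K/W
  R_beech = L/(kA) = 0.0441/(0.153·14.2) = 0.02030 K/W
  R_plywood = L/(kA) = 0.186/(0.106·14.2) = 0.1236 K/W
ΣR = 0.01048 + 0.2754 + 0.02030 + 0.1236 = 0.4298 K/W
Q = ΔT/ΣR = (293.5 K − 268.58 K)/0.4298 = 58.0 W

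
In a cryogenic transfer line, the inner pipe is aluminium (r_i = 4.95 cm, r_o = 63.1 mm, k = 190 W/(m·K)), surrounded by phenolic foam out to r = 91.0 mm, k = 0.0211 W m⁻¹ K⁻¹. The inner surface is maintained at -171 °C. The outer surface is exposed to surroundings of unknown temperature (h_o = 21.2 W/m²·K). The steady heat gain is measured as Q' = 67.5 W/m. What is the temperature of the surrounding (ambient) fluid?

T_out = 21.0 °C

Series resistances:
  R'_aluminium = ln(0.0631/0.0495)/(2πk) = 0.2427/(2π·190) = 2.033×10^-4 m·K/W
  R'_phenolic foam = ln(0.0910/0.0631)/(2πk) = 0.3661/(2π·0.0211) = 2.762 m·K/W
  R'_conv,out = 1/(2πr h) = 1/(2π·0.0910·21.2) = 0.08250 m·K/W
ΣR = 2.844 m·K/W
ΔT = Q'·ΣR = 67.5 × 2.844 = 192.0 K
Heat flows inward, so T_out = T_in + ΔT = -171 + 192.0 = 21.0 °C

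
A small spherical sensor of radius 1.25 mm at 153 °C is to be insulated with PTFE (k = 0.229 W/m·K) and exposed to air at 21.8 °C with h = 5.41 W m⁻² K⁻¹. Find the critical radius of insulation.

For a sphere, r_cr = 2k_ins/h = 2·0.229/5.41 = 0.0847 m = 8.47 cm

r_cr = 8.47 cm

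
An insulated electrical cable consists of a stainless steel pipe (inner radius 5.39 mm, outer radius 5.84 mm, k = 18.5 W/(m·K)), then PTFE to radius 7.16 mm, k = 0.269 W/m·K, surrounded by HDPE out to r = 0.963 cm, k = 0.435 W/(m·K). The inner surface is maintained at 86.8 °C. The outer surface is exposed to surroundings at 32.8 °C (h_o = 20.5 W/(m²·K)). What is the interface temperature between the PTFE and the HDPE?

T = 80.5 °C

Series thermal resistances, inner to outer:
  R'_stainless steel = ln(0.00584/0.00539)/(2πk) = 0.08019/(2π·18.5) = 6.898×10^-4 m·K/W
  R'_PTFE = ln(0.00716/0.00584)/(2πk) = 0.2038/(2π·0.269) = 0.1206 m·K/W
  R'_HDPE = ln(0.00963/0.00716)/(2πk) = 0.2964/(2π·0.435) = 0.1084 m·K/W
  R'_conv,out = 1/(2πr h) = 1/(2π·0.00963·20.5) = 0.8062 m·K/W
ΣR = 6.898×10^-4 + 0.1206 + 0.1084 + 0.8062 = 1.036 m·K/W
Q' = ΔT/ΣR = (86.8 °C − 32.8 °C)/1.036 = 52.12 W/m
From the inner boundary to the PTFE/HDPE interface, ΣR_partial = 0.1213 m·K/W.
T_interface = T_in − Q'·ΣR_partial = 86.8 °C − (52.12)(0.1213) = 80.5 °C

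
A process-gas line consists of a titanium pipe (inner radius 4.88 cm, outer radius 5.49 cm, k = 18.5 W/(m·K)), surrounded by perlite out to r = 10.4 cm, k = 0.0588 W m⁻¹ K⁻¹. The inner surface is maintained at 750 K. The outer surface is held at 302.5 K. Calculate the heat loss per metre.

Q' = 259 W/m

Treat each layer as a resistance in series:
  R'_titanium = ln(0.0549/0.0488)/(2πk) = 0.1178/(2π·18.5) = 0.001013 m·K/W
  R'_perlite = ln(0.104/0.0549)/(2πk) = 0.6389/(2π·0.0588) = 1.729 m·K/W
ΣR = 0.001013 + 1.729 = 1.730 m·K/W
Q' = ΔT/ΣR = (750 K − 302.5 K)/1.730 = 259 W/m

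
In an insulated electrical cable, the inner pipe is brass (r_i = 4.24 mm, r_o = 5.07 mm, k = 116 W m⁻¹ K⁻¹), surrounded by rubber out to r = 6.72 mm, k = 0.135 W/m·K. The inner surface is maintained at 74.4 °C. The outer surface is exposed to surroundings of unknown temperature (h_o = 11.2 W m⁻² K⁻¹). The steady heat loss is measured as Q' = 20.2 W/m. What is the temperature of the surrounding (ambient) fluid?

Sum the resistances:
  R'_brass = ln(0.00507/0.00424)/(2πk) = 0.1788/(2π·116) = 2.453×10^-4 m·K/W
  R'_rubber = ln(0.00672/0.00507)/(2πk) = 0.2817/(2π·0.135) = 0.3322 m·K/W
  R'_conv,out = 1/(2πr h) = 1/(2π·0.00672·11.2) = 2.115 m·K/W
ΣR = 2.447 m·K/W
ΔT = Q'·ΣR = 20.2 × 2.447 = 49.43 K
Heat flows outward, so T_out = T_in − ΔT = 74.4 − 49.43 = 25.0 °C

T_out = 25.0 °C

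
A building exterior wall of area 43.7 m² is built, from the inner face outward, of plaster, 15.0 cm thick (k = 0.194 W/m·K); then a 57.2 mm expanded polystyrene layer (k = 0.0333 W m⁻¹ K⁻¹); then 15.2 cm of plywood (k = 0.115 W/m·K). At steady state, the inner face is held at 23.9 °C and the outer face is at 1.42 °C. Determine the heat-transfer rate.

Q = 258 W

Resistance network (inner→outer):
  R_plaster = L/(kA) = 0.150/(0.194·43.7) = 0.01769 K/W
  R_expanded polystyrene = L/(kA) = 0.0572/(0.0333·43.7) = 0.03931 K/W
  R_plywood = L/(kA) = 0.152/(0.115·43.7) = 0.03025 K/W
ΣR = 0.01769 + 0.03931 + 0.03025 = 0.08725 K/W
Q = ΔT/ΣR = (23.9 °C − 1.42 °C)/0.08725 = 258 W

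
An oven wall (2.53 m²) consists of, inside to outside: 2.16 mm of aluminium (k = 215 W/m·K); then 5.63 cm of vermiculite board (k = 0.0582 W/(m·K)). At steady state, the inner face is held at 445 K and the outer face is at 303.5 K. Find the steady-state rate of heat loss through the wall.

Series thermal resistances, inner to outer:
  R_aluminium = L/(kA) = 0.00216/(215·2.53) = 3.971×10^-6 K/W
  R_vermiculite board = L/(kA) = 0.0563/(0.0582·2.53) = 0.3824 K/W
ΣR = 3.971×10^-6 + 0.3824 = 0.3824 K/W
Q = ΔT/ΣR = (445 K − 303.5 K)/0.3824 = 370 W

Q = 370 W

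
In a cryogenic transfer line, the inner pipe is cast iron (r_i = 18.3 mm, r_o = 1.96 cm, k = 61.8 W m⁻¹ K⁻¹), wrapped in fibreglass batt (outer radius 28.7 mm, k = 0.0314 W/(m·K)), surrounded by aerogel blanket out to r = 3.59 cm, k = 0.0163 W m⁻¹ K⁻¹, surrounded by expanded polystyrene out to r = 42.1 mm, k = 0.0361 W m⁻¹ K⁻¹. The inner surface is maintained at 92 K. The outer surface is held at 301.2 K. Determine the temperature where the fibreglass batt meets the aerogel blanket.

Series thermal resistances, inner to outer:
  R'_cast iron = ln(0.0196/0.0183)/(2πk) = 0.06863/(2π·61.8) = 1.767×10^-4 m·K/W
  R'_fibreglass batt = ln(0.0287/0.0196)/(2πk) = 0.3814/(2π·0.0314) = 1.933 m·K/W
  R'_aerogel blanket = ln(0.0359/0.0287)/(2πk) = 0.2238/(2π·0.0163) = 2.186 m·K/W
  R'_expanded polystyrene = ln(0.0421/0.0359)/(2πk) = 0.1593/(2π·0.0361) = 0.7024 m·K/W
ΣR = 1.767×10^-4 + 1.933 + 2.186 + 0.7024 = 4.822 m·K/W
Q' = ΔT/ΣR = (92 K − 301.2 K)/4.822 = -43.38 W/m
From the inner boundary to the fibreglass batt/aerogel blanket interface, ΣR_partial = 1.933 m·K/W.
T_interface = T_in − Q'·ΣR_partial = 92 K − (-43.38)(1.933) = 175.9 K

T = 175.9 K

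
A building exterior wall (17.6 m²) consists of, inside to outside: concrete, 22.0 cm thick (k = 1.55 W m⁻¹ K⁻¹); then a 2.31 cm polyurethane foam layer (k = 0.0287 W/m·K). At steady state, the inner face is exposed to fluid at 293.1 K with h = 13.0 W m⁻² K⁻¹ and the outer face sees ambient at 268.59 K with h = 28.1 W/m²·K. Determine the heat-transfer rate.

Q = 407 W

Treat each layer as a resistance in series:
  R_conv,in = 1/(hA) = 1/(13.0·17.6) = 0.004371 K/W
  R_concrete = L/(kA) = 0.220/(1.55·17.6) = 0.008065 K/W
  R_polyurethane foam = L/(kA) = 0.0231/(0.0287·17.6) = 0.04573 K/W
  R_conv,out = 1/(hA) = 1/(28.1·17.6) = 0.002022 K/W
ΣR = 0.004371 + 0.008065 + 0.04573 + 0.002022 = 0.06019 K/W
Q = ΔT/ΣR = (293.1 K − 268.59 K)/0.06019 = 407 W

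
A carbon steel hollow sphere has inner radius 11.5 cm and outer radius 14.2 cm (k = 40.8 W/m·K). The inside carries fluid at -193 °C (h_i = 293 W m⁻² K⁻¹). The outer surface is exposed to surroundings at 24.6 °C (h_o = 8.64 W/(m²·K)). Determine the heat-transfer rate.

Treat each layer as a resistance in series:
  R_conv,in = 1/(4πr²h) = 1/(4π·0.115²·293) = 0.02054 K/W
  R_carbon steel = (1/0.115 − 1/0.142)/(4πk) = 1.653/(4π·40.8) = 0.003225 K/W
  R_conv,out = 1/(4πr²h) = 1/(4π·0.142²·8.64) = 0.4568 K/W
ΣR = 0.02054 + 0.003225 + 0.4568 = 0.4806 K/W
Q = ΔT/ΣR = (-193 °C − 24.6 °C)/0.4806 = -453 W
(Negative Q ⇒ heat flows inward; heat gain = 453 W.)

Q = 453 W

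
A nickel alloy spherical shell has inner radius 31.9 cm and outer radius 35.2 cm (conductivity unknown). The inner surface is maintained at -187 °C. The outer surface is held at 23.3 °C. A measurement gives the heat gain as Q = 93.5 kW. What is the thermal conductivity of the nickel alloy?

k = 10.4 W/m·K

ΣR = ΔT/Q = |-187 − 23.3|/93500 = 0.002249 K/W
(1/r₁−1/r₂)/(4πk) = 0.002249 ⇒ k = 0.2939/(4π·0.002249) = 10.4 W/m·K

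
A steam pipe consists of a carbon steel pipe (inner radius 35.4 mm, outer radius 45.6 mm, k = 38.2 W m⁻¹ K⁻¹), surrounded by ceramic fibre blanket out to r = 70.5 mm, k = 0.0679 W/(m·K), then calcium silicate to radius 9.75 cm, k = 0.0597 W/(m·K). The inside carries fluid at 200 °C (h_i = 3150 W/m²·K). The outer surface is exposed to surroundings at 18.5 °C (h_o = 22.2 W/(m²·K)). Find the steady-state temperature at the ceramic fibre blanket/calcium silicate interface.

Resistance network (inner→outer):
  R'_conv,in = 1/(2πr h) = 1/(2π·0.0354·3150) = 0.001427 m·K/W
  R'_carbon steel = ln(0.0456/0.0354)/(2πk) = 0.2532/(2π·38.2) = 0.001055 m·K/W
  R'_ceramic fibre blanket = ln(0.0705/0.0456)/(2πk) = 0.4357/(2π·0.0679) = 1.021 m·K/W
  R'_calcium silicate = ln(0.0975/0.0705)/(2πk) = 0.3242/(2π·0.0597) = 0.8644 m·K/W
  R'_conv,out = 1/(2πr h) = 1/(2π·0.0975·22.2) = 0.07353 m·K/W
ΣR = 0.001427 + 0.001055 + 1.021 + 0.8644 + 0.07353 = 1.961 m·K/W
Q' = ΔT/ΣR = (200 °C − 18.5 °C)/1.961 = 92.55 W/m
From the inner boundary to the ceramic fibre blanket/calcium silicate interface, ΣR_partial = 1.023 m·K/W.
T_interface = T_in − Q'·ΣR_partial = 200 °C − (92.55)(1.023) = 105 °C

T = 105 °C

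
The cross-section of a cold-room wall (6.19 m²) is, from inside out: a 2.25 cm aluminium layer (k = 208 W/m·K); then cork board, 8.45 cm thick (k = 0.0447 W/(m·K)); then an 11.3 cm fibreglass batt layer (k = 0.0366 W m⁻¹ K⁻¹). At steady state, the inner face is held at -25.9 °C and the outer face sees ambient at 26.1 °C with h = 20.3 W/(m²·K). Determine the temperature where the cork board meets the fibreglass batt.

Treat each layer as a resistance in series:
  R_aluminium = L/(kA) = 0.0225/(208·6.19) = 1.748×10^-5 K/W
  R_cork board = L/(kA) = 0.0845/(0.0447·6.19) = 0.3054 K/W
  R_fibreglass batt = L/(kA) = 0.113/(0.0366·6.19) = 0.4988 K/W
  R_conv,out = 1/(hA) = 1/(20.3·6.19) = 0.007958 K/W
ΣR = 1.748×10^-5 + 0.3054 + 0.4988 + 0.007958 = 0.8122 K/W
Q = ΔT/ΣR = (-25.9 °C − 26.1 °C)/0.8122 = -64.02 W
From the inner boundary to the cork board/fibreglass batt interface, ΣR_partial = 0.3054 K/W.
T_interface = T_in − Q·ΣR_partial = -25.9 °C − (-64.02)(0.3054) = -6.35 °C

T = -6.35 °C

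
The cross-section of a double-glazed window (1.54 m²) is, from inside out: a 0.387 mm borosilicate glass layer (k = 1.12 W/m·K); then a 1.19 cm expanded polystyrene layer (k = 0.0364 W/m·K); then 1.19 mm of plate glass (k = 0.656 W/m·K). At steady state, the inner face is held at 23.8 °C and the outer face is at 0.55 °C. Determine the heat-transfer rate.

Series thermal resistances, inner to outer:
  R_borosilicate glass = L/(kA) = 3.87×10^-4/(1.12·1.54) = 2.244×10^-4 K/W
  R_expanded polystyrene = L/(kA) = 0.0119/(0.0364·1.54) = 0.2123 K/W
  R_plate glass = L/(kA) = 0.00119/(0.656·1.54) = 0.001178 K/W
ΣR = 2.244×10^-4 + 0.2123 + 0.001178 = 0.2137 K/W
Q = ΔT/ΣR = (23.8 °C − 0.55 °C)/0.2137 = 109 W

Q = 109 W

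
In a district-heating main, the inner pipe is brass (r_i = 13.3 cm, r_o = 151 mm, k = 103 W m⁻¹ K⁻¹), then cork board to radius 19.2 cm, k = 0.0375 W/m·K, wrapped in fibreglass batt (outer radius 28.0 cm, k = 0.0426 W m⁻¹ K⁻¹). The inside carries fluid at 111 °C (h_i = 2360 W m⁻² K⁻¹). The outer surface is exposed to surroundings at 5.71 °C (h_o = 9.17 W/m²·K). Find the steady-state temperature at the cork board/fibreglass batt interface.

T = 67.9 °C

Treat each layer as a resistance in series:
  R'_conv,in = 1/(2πr h) = 1/(2π·0.133·2360) = 5.071×10^-4 m·K/W
  R'_brass = ln(0.151/0.133)/(2πk) = 0.1269/(2π·103) = 1.961×10^-4 m·K/W
  R'_cork board = ln(0.192/0.151)/(2πk) = 0.2402/(2π·0.0375) = 1.020 m·K/W
  R'_fibreglass batt = ln(0.280/0.192)/(2πk) = 0.3773/(2π·0.0426) = 1.410 m·K/W
  R'_conv,out = 1/(2πr h) = 1/(2π·0.280·9.17) = 0.06199 m·K/W
ΣR = 5.071×10^-4 + 1.961×10^-4 + 1.020 + 1.410 + 0.06199 = 2.493 m·K/W
Q' = ΔT/ΣR = (111 °C − 5.71 °C)/2.493 = 42.23 W/m
From the inner boundary to the cork board/fibreglass batt interface, ΣR_partial = 1.021 m·K/W.
T_interface = T_in − Q'·ΣR_partial = 111 °C − (42.23)(1.021) = 67.9 °C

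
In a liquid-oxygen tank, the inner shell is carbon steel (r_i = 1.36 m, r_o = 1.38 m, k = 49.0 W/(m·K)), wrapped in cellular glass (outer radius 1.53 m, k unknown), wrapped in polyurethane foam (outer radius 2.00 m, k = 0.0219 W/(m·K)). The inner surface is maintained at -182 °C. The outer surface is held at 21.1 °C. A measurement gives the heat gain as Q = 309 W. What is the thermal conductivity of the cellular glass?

k = 0.0570 W/m·K

ΣR = ΔT/Q = |-182 − 21.1|/309 = 0.6573 K/W
Known resistances:
  R_carbon steel = (1/1.36 − 1/1.38)/(4πk) = 0.01066/(4π·49.0) = 1.731×10^-5 K/W
  R_polyurethane foam = (1/1.53 − 1/2.00)/(4πk) = 0.1536/(4π·0.0219) = 0.5581 K/W
R_cellular glass = ΣR − ΣR_known = 0.6573 − 0.5581 = 0.09920 K/W
(1/r₁−1/r₂)/(4πk) = 0.09920 ⇒ k = 0.07104/(4π·0.09920) = 0.0570 W/m·K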